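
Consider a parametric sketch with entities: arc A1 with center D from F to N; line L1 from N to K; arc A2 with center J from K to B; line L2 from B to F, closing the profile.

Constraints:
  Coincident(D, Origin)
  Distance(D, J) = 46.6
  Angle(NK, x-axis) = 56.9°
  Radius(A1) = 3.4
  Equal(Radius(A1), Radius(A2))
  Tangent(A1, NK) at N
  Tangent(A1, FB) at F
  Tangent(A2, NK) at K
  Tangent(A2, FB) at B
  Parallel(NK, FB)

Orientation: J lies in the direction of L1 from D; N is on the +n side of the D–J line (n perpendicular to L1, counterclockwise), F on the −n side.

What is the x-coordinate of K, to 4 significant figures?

22.60

The slot axis is L1's direction at 56.9°, so u = (cos 56.9°, sin 56.9°) = (0.5461, 0.8377) and n = (−sin 56.9°, cos 56.9°) = (-0.8377, 0.5461). D is at the origin and J lies 46.6 along u from D, so J = 46.6·u = (25.45, 39.04). Tangency of A1 to both parallel lines with radius 3.4 puts N and F at D ± 3.4·n: N = (-2.848, 1.857), F = (2.848, -1.857). Equal radii place K and B the same way about J: K = J + 3.4·n = (22.60, 40.89), B = J − 3.4·n = (28.30, 37.18). So K.x = 22.60.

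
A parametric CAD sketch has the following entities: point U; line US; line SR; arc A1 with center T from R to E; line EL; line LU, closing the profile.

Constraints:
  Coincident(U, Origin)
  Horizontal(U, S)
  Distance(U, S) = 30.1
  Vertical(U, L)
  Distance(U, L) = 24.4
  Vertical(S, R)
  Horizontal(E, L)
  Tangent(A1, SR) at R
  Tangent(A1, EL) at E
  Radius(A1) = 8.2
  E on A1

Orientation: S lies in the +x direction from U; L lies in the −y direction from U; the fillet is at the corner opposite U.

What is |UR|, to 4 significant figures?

34.18

U is at the origin; US is horizontal with |US| = 30.1 and S on the +x side, so S = (30.10, 0.000). UL is vertical with |UL| = 24.4 and L on the −y side, so L = (0.000, -24.40). The virtual corner opposite U is at (30.10, -24.40). The tangent condition forces TR to be normal to SR and since A1 is tangent to EL there, TE ⟂ EL, with radius 8.2, so the center T sits 8.2 in from both sides at T = (21.90, -16.20). That places the tangent points at R = (30.10, -16.20) on SR and E = (21.90, -24.40) on EL. Then |UR| = |R − U| = 34.18.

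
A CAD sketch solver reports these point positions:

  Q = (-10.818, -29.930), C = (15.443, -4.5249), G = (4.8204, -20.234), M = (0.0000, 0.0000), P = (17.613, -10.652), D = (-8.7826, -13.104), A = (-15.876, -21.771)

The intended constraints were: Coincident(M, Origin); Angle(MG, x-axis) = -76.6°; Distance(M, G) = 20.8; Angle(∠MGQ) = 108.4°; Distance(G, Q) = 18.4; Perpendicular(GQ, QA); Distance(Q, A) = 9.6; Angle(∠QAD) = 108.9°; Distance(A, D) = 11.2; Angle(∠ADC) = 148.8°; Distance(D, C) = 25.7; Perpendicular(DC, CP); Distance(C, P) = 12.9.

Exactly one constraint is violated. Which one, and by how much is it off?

Distance(C, P) = 12.9 — off by 6.40.

M = (0.00, 0.00) ✓; MG at -76.60° ✓; |MG| = 20.80 ✓; ∠MGQ = 108.4° ✓; |GQ| = 18.40 ✓; ∠(GQ, QA) = 90.00° ✓; |QA| = 9.600 ✓; ∠QAD = 108.9° ✓; |AD| = 11.20 ✓; ∠ADC = 148.8° ✓; |DC| = 25.70 ✓; ∠(DC, CP) = 90.00° ✓; |CP| = 6.500 ✗.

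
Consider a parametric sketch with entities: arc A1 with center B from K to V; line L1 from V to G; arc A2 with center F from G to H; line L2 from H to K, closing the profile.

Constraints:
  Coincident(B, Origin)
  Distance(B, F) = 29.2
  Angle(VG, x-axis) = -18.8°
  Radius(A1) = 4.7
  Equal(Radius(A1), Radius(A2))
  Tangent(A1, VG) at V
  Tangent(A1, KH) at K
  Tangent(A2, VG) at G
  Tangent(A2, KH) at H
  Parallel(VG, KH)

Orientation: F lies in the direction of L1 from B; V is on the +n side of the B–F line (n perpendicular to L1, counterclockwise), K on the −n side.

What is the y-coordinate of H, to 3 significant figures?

-13.9

The slot axis is L1's direction at -18.8°, so u = (cos -18.8°, sin -18.8°) = (0.947, -0.322) and n = (−sin -18.8°, cos -18.8°) = (0.322, 0.947). B is at the origin and F lies 29.2 along u from B, so F = 29.2·u = (27.6, -9.41). Tangency of A1 to both parallel lines with radius 4.7 puts V and K at B ± 4.7·n: V = (1.51, 4.45), K = (-1.51, -4.45). Equal radii place G and H the same way about F: G = F + 4.7·n = (29.2, -4.96), H = F − 4.7·n = (26.1, -13.9). So H.y = -13.9.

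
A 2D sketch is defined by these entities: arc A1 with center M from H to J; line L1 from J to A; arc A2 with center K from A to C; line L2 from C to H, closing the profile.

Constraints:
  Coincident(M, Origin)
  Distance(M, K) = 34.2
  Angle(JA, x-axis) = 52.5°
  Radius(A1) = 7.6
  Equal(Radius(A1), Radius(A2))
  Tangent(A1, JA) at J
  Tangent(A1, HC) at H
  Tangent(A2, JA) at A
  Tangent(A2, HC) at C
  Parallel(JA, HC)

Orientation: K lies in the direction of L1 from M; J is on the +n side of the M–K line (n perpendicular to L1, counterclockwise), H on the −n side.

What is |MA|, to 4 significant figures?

35.03

Tangency of A1 to both parallel lines with radius 7.6 puts J and H at M ± 7.6·n: J = (-6.029, 4.627), H = (6.029, -4.627). Equal radii place A and C the same way about K: A = K + 7.6·n = (14.79, 31.76), C = K − 7.6·n = (26.85, 22.51). Then |MA| = |A − M| = 35.03.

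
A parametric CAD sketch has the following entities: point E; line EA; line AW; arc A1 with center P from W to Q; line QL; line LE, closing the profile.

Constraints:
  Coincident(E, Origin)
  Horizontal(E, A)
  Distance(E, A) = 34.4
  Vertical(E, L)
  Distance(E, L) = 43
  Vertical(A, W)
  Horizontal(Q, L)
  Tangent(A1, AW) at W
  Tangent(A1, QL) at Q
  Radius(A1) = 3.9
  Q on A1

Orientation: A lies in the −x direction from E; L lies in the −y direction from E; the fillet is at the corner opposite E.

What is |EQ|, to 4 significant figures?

52.72

E is at the origin; EA is horizontal with |EA| = 34.4 and A on the −x side, so A = (-34.40, 0.000). EL is vertical with |EL| = 43.0 and L on the −y side, so L = (0.000, -43.00). The virtual corner opposite E is at (-34.40, -43.00). Since A1 is tangent to AW there, PW ⟂ AW and tangency of A1 to QL means the radius PQ is perpendicular to QL, with radius 3.9, so the center P sits 3.9 in from both sides at P = (-30.50, -39.10). That places the tangent points at W = (-34.40, -39.10) on AW and Q = (-30.50, -43.00) on QL. Then |EQ| = |Q − E| = 52.72.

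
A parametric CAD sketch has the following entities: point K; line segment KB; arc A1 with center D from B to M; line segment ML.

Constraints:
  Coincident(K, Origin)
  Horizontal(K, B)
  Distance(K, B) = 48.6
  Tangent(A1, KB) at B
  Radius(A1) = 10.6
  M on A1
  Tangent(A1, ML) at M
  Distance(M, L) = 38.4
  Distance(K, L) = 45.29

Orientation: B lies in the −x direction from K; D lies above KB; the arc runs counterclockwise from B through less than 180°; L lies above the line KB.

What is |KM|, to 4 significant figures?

39.60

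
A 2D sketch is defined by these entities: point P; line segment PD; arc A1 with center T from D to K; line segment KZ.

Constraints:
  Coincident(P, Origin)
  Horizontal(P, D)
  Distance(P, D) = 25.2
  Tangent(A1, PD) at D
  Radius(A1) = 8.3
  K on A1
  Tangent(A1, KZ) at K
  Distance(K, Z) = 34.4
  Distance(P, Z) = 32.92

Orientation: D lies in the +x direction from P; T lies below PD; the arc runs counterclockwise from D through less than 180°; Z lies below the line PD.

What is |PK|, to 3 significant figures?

18.6

P is at the origin; PD is horizontal with |PD| = 25.2 and D on the +x side, so D = (25.2, 0.00). The tangent condition forces TD to be normal to PD, so T = D + (0, -8.3) = (25.2, -8.30). Since TK ⟂ KZ (tangency), |TZ| = √(8.3² + 34.4²) = 35.4 regardless of where K sits on A1. So Z lies on both circle(P, 32.92) and circle(T, 35.4); the below-PD intersection is Z = (-0.219, -32.9). K is the foot of the tangent from Z: K = (18.2, -3.86).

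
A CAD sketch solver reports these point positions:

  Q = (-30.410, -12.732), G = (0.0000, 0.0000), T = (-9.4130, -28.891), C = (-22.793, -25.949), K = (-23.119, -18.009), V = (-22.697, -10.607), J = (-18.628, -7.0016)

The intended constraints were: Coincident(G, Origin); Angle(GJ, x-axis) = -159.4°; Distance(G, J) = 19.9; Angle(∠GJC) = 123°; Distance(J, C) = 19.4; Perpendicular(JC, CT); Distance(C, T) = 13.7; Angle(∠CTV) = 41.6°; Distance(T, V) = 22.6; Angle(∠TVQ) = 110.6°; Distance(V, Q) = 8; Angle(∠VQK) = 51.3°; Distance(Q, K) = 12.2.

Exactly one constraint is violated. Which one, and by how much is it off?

Distance(Q, K) = 12.2 — off by 3.20.

G = (0.00, 0.00) ✓; GJ at -159.4° ✓; |GJ| = 19.90 ✓; ∠GJC = 123.0° ✓; |JC| = 19.40 ✓; ∠(JC, CT) = 90.00° ✓; |CT| = 13.70 ✓; ∠CTV = 41.60° ✓; |TV| = 22.60 ✓; ∠TVQ = 110.6° ✓; |VQ| = 8.000 ✓; ∠VQK = 51.30° ✓; |QK| = 9.000 ✗.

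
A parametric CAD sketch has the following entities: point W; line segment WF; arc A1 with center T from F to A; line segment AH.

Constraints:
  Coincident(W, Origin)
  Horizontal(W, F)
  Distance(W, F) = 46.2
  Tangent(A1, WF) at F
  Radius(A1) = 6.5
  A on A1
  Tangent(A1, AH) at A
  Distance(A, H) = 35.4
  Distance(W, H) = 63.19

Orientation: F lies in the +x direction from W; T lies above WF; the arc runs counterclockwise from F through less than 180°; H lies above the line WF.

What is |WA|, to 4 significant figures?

53.15

Checks: W.y = 0.00, F.y = 0.00 ✓; ∠(TF, FW) = 90.00° ✓; |TF| = 6.500 ✓; |TA| = 6.500 ✓; ∠(TA, AH) = 90.00° ✓; |AH| = 35.40 ✓; |WH| = 63.19 ✓.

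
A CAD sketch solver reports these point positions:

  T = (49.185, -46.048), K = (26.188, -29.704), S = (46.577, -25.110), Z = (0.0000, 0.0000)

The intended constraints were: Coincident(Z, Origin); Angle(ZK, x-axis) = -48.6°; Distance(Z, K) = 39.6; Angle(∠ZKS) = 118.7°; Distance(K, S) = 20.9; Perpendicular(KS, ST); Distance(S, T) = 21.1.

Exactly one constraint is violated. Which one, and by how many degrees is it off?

Perpendicular(KS, ST) — off by 5.60°.

Z = (0.00, 0.00) ✓; ZK at -48.60° ✓; |ZK| = 39.60 ✓; ∠ZKS = 118.7° ✓; |KS| = 20.90 ✓; ∠(KS, ST) = 95.60° ✗; |ST| = 21.10 ✓.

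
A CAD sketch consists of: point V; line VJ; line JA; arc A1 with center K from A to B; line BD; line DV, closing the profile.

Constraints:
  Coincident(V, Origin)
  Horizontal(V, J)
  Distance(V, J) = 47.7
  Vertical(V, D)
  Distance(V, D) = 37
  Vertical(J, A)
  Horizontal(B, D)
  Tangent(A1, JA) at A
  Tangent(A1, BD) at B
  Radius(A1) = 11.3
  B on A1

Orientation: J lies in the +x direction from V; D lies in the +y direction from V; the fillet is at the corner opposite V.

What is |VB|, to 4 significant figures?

51.90

V is at the origin; V and J share the same y with |VJ| = 47.7 and J on the +x side, so J = (47.70, 0.000). V and D share the same x with |VD| = 37.0 and D on the +y side, so D = (0.000, 37.00). The virtual corner opposite V is at (47.70, 37.00). A1 meets JA tangentially, so KA is at right angles to JA and the tangent condition forces KB to be normal to BD, with radius 11.3, so the center K sits 11.3 in from both sides at K = (36.40, 25.70). That places the tangent points at A = (47.70, 25.70) on JA and B = (36.40, 37.00) on BD. Then |VB| = |B − V| = 51.90.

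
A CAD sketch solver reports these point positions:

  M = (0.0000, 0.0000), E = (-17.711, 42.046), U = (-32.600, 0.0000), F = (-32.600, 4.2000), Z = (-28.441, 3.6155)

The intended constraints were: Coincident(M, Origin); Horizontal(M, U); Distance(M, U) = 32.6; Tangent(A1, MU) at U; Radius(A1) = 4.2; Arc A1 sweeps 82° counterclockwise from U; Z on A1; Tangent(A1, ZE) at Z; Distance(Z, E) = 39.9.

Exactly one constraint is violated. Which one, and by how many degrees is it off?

Tangent(A1, ZE) at Z — off by 7.60°.

M = (0.00, 0.00) ✓; M.y = 0.00, U.y = 0.00 ✓; |MU| = 32.60 ✓; ∠(FU, UM) = 90.00° ✓; |FU| = 4.200 ✓; bearing(F→Z) − bearing(F→U) = 82.00° ✓; |FZ| = 4.200 ✓; ∠(FZ, ZE) = 97.60° ✗; |ZE| = 39.90 ✓.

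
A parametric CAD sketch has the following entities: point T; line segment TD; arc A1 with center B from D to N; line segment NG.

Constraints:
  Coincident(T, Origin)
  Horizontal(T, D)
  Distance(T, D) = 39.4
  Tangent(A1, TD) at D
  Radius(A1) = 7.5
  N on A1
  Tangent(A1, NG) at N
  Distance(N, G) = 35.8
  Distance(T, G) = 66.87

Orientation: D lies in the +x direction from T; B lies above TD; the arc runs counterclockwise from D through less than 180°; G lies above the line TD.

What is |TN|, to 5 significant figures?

47.244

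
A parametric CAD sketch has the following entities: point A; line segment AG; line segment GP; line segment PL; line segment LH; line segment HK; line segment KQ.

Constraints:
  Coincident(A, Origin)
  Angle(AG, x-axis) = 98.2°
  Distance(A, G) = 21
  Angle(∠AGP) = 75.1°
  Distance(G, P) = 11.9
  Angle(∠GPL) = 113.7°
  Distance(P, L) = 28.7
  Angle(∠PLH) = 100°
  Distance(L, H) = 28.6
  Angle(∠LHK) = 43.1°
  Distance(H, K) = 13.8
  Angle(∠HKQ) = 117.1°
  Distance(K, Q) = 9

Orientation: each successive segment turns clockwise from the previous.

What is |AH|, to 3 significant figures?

22.6

∠GPL = 113.7° gives PL at -73.0° from the x-axis; with |PL| = 28.7, L = (17.2, -8.05). ∠PLH = 100.0° gives LH at -153° from the x-axis; with |LH| = 28.6, H = (-8.27, -21.0). Then |AH| = |H − A| = 22.6.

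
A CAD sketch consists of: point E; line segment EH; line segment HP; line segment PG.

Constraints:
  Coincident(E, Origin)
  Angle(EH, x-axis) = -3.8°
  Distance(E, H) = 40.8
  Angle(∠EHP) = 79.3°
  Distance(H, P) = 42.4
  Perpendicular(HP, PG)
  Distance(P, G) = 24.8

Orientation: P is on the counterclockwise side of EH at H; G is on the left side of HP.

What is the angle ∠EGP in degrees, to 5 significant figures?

113.70°

E is at the origin; EH runs at -3.8° with length 40.8, so H = 40.8·(cos -3.8°, sin -3.8°) = (40.710, -2.7040). ∠EHP = 79.3°, so HP runs at -3.8° + (180° − 79.3°) = 96.900° from the x-axis; with |HP| = 42.4, P = H + 42.4·(cos 96.900°, sin 96.900°) = (35.616, 39.389). The perpendicularity gives PG at right angles to HP; with |PG| = 24.8 on the left of HP, G = P + 24.8·(-0.99276, -0.12014) = (10.996, 36.410). Then cos ∠EGP = GE·GP / (|GE||GP|), giving 113.70°.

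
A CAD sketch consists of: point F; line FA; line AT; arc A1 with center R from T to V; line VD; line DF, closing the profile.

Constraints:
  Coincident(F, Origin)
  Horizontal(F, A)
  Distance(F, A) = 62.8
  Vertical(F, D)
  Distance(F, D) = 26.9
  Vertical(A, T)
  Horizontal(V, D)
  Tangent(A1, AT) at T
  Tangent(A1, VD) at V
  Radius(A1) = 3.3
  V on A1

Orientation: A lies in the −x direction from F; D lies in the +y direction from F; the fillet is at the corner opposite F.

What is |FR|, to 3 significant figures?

64.0

F and D share the same x with |FD| = 26.9 and D on the +y side, so D = (0.00, 26.9). The virtual corner opposite F is at (-62.8, 26.9). The tangent condition forces RT to be normal to AT and since A1 is tangent to VD there, RV ⟂ VD, with radius 3.3, so the center R sits 3.3 in from both sides at R = (-59.5, 23.6). Then |FR| = |R − F| = 64.0.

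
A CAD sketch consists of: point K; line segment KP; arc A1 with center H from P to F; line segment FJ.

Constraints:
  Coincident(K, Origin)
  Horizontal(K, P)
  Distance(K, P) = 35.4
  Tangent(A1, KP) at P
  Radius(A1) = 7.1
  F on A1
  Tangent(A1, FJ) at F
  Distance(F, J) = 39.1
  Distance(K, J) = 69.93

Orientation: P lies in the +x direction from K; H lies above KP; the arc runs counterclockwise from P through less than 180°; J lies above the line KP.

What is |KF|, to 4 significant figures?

42.17

Checks: |HF| = 7.100 ✓; ∠(HF, FJ) = 90.00° ✓; |FJ| = 39.10 ✓; |KJ| = 69.93 ✓.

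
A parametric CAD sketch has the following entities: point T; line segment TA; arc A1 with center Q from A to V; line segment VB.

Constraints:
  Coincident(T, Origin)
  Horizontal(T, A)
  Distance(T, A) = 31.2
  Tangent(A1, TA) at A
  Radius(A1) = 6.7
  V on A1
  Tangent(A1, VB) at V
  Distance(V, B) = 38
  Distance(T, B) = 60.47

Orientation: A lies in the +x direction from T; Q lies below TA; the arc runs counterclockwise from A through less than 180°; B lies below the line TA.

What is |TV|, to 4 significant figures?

26.93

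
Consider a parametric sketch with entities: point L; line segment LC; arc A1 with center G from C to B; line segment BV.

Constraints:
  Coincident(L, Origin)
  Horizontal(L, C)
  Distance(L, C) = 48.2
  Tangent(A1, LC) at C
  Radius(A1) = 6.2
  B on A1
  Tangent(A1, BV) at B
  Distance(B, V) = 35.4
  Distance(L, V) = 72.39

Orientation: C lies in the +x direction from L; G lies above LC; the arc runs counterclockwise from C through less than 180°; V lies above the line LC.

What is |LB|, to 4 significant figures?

54.55

Checks: |GB| = 6.200 ✓; ∠(GB, BV) = 90.00° ✓; |BV| = 35.40 ✓; |LV| = 72.39 ✓.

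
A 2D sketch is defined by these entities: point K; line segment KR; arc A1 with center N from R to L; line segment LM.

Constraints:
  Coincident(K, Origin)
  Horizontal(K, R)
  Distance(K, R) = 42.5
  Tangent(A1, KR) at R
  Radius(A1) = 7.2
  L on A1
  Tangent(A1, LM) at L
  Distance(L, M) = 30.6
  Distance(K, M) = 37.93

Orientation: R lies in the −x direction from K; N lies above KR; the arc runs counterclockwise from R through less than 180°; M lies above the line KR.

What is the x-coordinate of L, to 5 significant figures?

-36.123

Checks: |NL| = 7.200 ✓; ∠(NL, LM) = 90.00° ✓; |LM| = 30.60 ✓; |KM| = 37.93 ✓.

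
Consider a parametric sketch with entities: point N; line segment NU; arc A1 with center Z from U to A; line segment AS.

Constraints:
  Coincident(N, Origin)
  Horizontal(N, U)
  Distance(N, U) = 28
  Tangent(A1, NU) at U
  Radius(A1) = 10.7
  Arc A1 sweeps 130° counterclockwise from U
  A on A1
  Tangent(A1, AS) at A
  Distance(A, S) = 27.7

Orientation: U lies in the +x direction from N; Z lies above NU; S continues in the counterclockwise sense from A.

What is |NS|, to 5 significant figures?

42.936

N is at the origin; N and U share the same y with |NU| = 28.0 and U on the +x side, so U = (28.000, 0.0000). The tangent condition forces ZU to be normal to NU, so Z = U + (0, 10.7) = (28.000, 10.700). On A1, U sits at bearing -90° from Z; a 130° counterclockwise sweep puts A at bearing 40°, so A = Z + 10.7·(cos 40°, sin 40°) = (36.197, 17.578). Tangency of A1 to AS means the radius ZA is perpendicular to AS, so AS runs along (−sin 40°, cos 40°); with |AS| = 27.7, S = (18.391, 38.797). Then |NS| = |S − N| = 42.936.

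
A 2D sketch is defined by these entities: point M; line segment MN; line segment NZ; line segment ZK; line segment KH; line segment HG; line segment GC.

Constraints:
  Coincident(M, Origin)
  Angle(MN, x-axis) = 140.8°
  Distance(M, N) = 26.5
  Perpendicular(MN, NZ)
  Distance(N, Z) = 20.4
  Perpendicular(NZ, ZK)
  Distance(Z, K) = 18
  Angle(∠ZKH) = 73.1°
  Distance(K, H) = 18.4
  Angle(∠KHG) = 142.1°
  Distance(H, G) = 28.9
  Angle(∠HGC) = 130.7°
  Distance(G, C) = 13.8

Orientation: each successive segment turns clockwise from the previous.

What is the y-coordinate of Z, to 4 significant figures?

32.56

M is at the origin; MN runs at 140.8° with length 26.5, so N = (-20.54, 16.75). MN ⟂ NZ, so NZ runs at 50.80°; with |NZ| = 20.4, Z = (-7.643, 32.56). So Z.y = 32.56.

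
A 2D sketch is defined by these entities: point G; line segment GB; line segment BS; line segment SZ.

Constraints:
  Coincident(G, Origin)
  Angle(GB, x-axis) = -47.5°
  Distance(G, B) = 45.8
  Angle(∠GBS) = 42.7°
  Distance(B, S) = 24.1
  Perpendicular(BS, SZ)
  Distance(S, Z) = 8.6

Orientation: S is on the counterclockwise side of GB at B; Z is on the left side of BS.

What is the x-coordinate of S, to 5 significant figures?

31.026

G is at the origin; GB runs at -47.5° with length 45.8, so B = 45.8·(cos -47.5°, sin -47.5°) = (30.942, -33.767). ∠GBS = 42.7°, so BS runs at -47.5° + (180° − 42.7°) = 89.800° from the x-axis; with |BS| = 24.1, S = B + 24.1·(cos 89.800°, sin 89.800°) = (31.026, -9.6674). So S.x = 31.026.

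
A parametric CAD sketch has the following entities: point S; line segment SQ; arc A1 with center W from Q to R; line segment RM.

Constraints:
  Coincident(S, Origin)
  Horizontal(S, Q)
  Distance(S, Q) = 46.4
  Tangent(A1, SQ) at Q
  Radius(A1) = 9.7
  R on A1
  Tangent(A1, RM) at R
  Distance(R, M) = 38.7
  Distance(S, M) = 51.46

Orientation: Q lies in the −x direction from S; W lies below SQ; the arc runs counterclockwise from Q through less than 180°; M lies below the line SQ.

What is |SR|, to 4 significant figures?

55.83

Checks: |WQ| = 9.700 ✓; |WR| = 9.700 ✓; ∠(WR, RM) = 90.00° ✓; |RM| = 38.70 ✓; |SM| = 51.46 ✓.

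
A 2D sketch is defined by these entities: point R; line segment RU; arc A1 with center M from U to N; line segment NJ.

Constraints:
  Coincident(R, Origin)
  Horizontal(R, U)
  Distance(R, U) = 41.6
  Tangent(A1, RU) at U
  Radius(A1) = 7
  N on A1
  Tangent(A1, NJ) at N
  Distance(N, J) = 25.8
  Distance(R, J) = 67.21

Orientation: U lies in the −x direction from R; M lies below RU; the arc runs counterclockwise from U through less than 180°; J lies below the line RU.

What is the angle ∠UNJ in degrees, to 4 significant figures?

154.5°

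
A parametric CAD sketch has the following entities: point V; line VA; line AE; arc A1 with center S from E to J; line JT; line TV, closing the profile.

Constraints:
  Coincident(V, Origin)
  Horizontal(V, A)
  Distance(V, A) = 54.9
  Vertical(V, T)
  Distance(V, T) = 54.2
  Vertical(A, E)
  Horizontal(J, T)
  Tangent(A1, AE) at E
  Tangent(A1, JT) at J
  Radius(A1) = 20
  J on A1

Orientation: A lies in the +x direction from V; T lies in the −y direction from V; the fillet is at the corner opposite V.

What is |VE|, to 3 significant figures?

64.7

V is at the origin; V and A share the same y with |VA| = 54.9 and A on the +x side, so A = (54.9, 0.00). V and T share the same x with |VT| = 54.2 and T on the −y side, so T = (0.00, -54.2). The virtual corner opposite V is at (54.9, -54.2). A1 meets AE tangentially, so SE is at right angles to AE and the tangent condition forces SJ to be normal to JT, with radius 20.0, so the center S sits 20.0 in from both sides at S = (34.9, -34.2). That places the tangent points at E = (54.9, -34.2) on AE and J = (34.9, -54.2) on JT. Then |VE| = |E − V| = 64.7.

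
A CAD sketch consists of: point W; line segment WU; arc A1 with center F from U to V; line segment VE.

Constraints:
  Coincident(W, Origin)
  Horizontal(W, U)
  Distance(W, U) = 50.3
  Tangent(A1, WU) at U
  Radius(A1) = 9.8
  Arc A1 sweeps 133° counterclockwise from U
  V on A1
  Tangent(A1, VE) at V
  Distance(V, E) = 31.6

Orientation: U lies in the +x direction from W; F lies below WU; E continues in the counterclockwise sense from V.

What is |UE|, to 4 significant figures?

42.13

On A1, U sits at bearing 90° from F; a 133° counterclockwise sweep puts V at bearing 223°, so V = F + 9.8·(cos 223°, sin 223°) = (43.13, -16.48). The tangent condition forces FV to be normal to VE, so VE runs along (−sin 223°, cos 223°); with |VE| = 31.6, E = (64.68, -39.59). Then |UE| = |E − U| = 42.13.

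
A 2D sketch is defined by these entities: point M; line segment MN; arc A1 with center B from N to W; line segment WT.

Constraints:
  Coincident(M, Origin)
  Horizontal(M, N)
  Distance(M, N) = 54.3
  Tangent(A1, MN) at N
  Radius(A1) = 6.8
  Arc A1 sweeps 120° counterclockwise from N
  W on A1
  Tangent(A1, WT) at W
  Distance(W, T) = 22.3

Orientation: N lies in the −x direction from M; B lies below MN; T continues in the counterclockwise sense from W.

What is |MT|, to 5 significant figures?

57.235

M is at the origin; MN is horizontal with |MN| = 54.3 and N on the −x side, so N = (-54.300, 0.0000). A1 meets MN tangentially, so BN is at right angles to MN, so B = N + (0, -6.8) = (-54.300, -6.8000). On A1, N sits at bearing 90° from B; a 120° counterclockwise sweep puts W at bearing 210°, so W = B + 6.8·(cos 210°, sin 210°) = (-60.189, -10.200). Tangency of A1 to WT means the radius BW is perpendicular to WT, so WT runs along (−sin 210°, cos 210°); with |WT| = 22.3, T = (-49.039, -29.512). Then |MT| = |T − M| = 57.235.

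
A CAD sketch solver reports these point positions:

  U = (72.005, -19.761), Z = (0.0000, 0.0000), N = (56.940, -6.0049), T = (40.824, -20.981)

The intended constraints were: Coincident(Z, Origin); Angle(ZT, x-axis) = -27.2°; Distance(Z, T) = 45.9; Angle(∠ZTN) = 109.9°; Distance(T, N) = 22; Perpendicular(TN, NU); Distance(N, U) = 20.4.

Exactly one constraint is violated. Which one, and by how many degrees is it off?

Perpendicular(TN, NU) — off by 4.70°.

Z = (0.00, 0.00) ✓; ZT at -27.20° ✓; |ZT| = 45.90 ✓; ∠ZTN = 109.9° ✓; |TN| = 22.00 ✓; ∠(TN, NU) = 85.30° ✗; |NU| = 20.40 ✓.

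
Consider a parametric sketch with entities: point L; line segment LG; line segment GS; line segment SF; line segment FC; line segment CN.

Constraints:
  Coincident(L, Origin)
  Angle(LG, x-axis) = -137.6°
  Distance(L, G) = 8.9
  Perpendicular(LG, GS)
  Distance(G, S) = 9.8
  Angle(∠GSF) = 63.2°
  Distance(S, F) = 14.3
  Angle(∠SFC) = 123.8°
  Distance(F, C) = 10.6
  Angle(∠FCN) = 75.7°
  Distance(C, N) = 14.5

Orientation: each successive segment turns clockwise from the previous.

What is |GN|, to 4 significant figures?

5.336

∠SFC = 123.8° gives FC at -40.60° from the x-axis; with |FC| = 10.6, C = (8.641, -1.817). ∠FCN = 75.7° gives CN at -144.9° from the x-axis; with |CN| = 14.5, N = (-3.222, -10.15). Then |GN| = |N − G| = 5.336.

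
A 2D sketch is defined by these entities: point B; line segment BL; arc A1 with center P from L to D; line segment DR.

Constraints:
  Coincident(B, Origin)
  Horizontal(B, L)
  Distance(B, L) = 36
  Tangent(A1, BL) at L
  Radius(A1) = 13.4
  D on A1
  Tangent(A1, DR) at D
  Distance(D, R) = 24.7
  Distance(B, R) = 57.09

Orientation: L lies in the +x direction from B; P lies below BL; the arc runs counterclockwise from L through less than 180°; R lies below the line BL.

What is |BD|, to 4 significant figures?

32.83

Checks: |BL| = 36.00 ✓; |PL| = 13.40 ✓; |PD| = 13.40 ✓; ∠(PD, DR) = 90.00° ✓; |DR| = 24.70 ✓; |BR| = 57.09 ✓.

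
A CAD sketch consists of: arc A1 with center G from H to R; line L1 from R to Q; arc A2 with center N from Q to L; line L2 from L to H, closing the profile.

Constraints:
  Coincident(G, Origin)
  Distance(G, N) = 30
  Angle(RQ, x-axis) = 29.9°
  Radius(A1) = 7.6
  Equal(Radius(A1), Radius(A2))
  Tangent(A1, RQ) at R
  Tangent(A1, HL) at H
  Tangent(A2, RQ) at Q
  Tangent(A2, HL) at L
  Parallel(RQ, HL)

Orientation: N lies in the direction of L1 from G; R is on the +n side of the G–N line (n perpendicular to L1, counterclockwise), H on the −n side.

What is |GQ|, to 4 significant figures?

30.95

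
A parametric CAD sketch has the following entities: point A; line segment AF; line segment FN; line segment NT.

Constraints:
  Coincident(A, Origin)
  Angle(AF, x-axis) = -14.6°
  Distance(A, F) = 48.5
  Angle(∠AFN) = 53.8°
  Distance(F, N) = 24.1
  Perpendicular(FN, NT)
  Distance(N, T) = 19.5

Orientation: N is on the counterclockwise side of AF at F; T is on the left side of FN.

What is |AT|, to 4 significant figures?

20.16

A is at the origin; AF runs at -14.6° with length 48.5, so F = 48.5·(cos -14.6°, sin -14.6°) = (46.93, -12.23). ∠AFN = 53.8°, so FN runs at -14.6° + (180° − 53.8°) = 111.6° from the x-axis; with |FN| = 24.1, N = F + 24.1·(cos 111.6°, sin 111.6°) = (38.06, 10.18). FN is perpendicular to NT; with |NT| = 19.5 on the left of FN, T = N + 19.5·(-0.9298, -0.3681) = (19.93, 3.004). Then |AT| = |T − A| = 20.16.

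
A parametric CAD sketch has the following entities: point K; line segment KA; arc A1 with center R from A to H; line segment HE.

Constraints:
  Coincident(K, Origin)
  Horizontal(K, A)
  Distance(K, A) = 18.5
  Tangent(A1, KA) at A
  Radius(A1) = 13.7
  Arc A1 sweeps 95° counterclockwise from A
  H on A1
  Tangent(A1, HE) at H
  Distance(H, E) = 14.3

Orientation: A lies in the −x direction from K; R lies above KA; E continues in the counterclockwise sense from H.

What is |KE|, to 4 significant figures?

29.77

K is at the origin; KA is horizontal with |KA| = 18.5 and A on the −x side, so A = (-18.50, 0.000). Since A1 is tangent to KA there, RA ⟂ KA, so R = A + (0, 13.7) = (-18.50, 13.70). On A1, A sits at bearing -90° from R; a 95° counterclockwise sweep puts H at bearing 5°, so H = R + 13.7·(cos 5°, sin 5°) = (-4.852, 14.89). The tangent condition forces RH to be normal to HE, so HE runs along (−sin 5°, cos 5°); with |HE| = 14.3, E = (-6.098, 29.14). Then |KE| = |E − K| = 29.77.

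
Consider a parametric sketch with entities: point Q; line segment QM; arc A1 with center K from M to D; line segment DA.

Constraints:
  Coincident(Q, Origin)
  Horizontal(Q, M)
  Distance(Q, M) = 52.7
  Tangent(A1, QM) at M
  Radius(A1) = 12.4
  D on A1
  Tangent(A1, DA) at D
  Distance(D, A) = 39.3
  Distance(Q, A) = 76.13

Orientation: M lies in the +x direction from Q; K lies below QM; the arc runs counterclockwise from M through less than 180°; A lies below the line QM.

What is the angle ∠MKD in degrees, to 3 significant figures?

109°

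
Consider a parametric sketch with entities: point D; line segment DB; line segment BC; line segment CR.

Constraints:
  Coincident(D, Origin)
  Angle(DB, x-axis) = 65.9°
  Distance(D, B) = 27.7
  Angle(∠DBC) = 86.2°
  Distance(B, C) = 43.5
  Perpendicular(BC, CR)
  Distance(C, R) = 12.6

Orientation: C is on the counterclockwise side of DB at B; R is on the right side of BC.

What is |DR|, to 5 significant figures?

57.923

D is at the origin; DB runs at 65.9° with length 27.7, so B = 27.7·(cos 65.9°, sin 65.9°) = (11.311, 25.286). ∠DBC = 86.2°, so BC runs at 65.9° + (180° − 86.2°) = 159.70° from the x-axis; with |BC| = 43.5, C = B + 43.5·(cos 159.70°, sin 159.70°) = (-29.487, 40.377). The perpendicularity gives CR at right angles to BC; with |CR| = 12.6 on the right of BC, R = C + 12.6·(0.34694, 0.93789) = (-25.116, 52.195). Then |DR| = |R − D| = 57.923.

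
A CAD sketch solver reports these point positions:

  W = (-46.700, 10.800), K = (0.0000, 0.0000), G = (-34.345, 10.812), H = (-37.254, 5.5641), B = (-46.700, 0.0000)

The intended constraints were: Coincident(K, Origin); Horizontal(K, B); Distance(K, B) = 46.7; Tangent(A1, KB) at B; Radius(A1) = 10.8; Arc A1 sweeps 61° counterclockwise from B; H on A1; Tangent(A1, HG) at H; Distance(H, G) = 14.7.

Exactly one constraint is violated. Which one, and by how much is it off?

Distance(H, G) = 14.7 — off by 8.70.

K = (0.00, 0.00) ✓; K.y = 0.00, B.y = 0.00 ✓; |KB| = 46.70 ✓; ∠(WB, BK) = 90.00° ✓; |WB| = 10.80 ✓; bearing(W→H) − bearing(W→B) = 61.00° ✓; |WH| = 10.80 ✓; ∠(WH, HG) = 90.00° ✓; |HG| = 6.000 ✗.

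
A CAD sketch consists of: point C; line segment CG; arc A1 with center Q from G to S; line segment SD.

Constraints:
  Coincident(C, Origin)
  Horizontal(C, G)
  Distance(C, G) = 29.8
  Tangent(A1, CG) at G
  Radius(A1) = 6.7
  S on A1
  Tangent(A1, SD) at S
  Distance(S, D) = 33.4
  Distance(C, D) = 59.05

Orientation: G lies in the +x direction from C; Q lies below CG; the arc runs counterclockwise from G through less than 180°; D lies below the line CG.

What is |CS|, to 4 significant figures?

27.09

Checks: |CG| = 29.80 ✓; |QS| = 6.700 ✓; ∠(QS, SD) = 90.00° ✓; |SD| = 33.40 ✓; |CD| = 59.05 ✓.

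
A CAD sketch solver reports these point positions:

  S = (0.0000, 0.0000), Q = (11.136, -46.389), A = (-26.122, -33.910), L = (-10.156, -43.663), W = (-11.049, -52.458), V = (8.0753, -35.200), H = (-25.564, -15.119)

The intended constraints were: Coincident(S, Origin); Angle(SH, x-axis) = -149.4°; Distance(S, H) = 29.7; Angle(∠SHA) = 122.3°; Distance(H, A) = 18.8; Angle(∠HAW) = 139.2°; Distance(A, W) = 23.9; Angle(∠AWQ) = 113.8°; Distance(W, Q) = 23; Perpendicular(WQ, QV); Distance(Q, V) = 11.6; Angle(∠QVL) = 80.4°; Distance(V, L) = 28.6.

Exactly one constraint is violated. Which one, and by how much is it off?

Distance(V, L) = 28.6 — off by 8.50.

S = (0.00, 0.00) ✓; SH at -149.4° ✓; |SH| = 29.70 ✓; ∠SHA = 122.3° ✓; |HA| = 18.80 ✓; ∠HAW = 139.2° ✓; |AW| = 23.90 ✓; ∠AWQ = 113.8° ✓; |WQ| = 23.00 ✓; ∠(WQ, QV) = 90.00° ✓; |QV| = 11.60 ✓; ∠QVL = 80.40° ✓; |VL| = 20.10 ✗.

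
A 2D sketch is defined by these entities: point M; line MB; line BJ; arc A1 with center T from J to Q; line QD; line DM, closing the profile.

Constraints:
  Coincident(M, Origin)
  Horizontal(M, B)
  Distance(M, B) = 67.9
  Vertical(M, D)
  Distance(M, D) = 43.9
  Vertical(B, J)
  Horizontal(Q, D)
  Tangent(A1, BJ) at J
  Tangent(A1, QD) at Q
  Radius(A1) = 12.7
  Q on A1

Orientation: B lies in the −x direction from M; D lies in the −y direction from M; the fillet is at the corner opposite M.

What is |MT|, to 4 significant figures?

63.41

M is at the origin; MB is horizontal with |MB| = 67.9 and B on the −x side, so B = (-67.90, 0.000). MD is vertical with |MD| = 43.9 and D on the −y side, so D = (0.000, -43.90). The virtual corner opposite M is at (-67.90, -43.90). Since A1 is tangent to BJ there, TJ ⟂ BJ and since A1 is tangent to QD there, TQ ⟂ QD, with radius 12.7, so the center T sits 12.7 in from both sides at T = (-55.20, -31.20). Then |MT| = |T − M| = 63.41.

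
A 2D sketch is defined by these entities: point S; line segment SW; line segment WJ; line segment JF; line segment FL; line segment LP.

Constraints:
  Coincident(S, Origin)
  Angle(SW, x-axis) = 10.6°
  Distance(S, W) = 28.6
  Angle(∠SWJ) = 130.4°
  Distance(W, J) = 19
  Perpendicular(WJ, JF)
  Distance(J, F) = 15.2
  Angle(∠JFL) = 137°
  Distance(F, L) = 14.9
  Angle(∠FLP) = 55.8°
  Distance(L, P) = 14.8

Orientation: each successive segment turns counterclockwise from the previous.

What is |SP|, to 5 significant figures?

26.133

∠JFL = 137.0° gives FL at -166.80° from the x-axis; with |FL| = 14.9, L = (9.8581, 25.900). ∠FLP = 55.8° gives LP at -42.600° from the x-axis; with |LP| = 14.8, P = (20.752, 15.882). Then |SP| = |P − S| = 26.133.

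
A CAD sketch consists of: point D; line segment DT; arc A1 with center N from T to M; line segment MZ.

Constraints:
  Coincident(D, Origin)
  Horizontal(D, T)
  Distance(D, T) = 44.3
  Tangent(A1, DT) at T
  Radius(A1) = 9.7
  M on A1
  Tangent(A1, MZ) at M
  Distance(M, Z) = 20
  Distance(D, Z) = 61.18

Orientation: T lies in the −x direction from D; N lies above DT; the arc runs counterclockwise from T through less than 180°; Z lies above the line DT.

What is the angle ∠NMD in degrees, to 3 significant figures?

106°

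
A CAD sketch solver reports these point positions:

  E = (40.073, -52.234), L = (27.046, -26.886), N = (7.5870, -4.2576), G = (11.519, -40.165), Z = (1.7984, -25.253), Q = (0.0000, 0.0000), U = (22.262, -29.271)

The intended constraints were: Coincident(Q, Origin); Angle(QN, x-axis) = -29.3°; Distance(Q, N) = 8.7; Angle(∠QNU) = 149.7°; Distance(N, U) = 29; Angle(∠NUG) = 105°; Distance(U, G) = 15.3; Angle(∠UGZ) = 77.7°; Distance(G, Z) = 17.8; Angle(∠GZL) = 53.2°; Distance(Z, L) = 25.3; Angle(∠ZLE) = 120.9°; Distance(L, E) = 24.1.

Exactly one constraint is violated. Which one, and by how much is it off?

Distance(L, E) = 24.1 — off by 4.40.

Q = (0.00, 0.00) ✓; QN at -29.30° ✓; |QN| = 8.700 ✓; ∠QNU = 149.7° ✓; |NU| = 29.00 ✓; ∠NUG = 105.0° ✓; |UG| = 15.30 ✓; ∠UGZ = 77.70° ✓; |GZ| = 17.80 ✓; ∠GZL = 53.20° ✓; |ZL| = 25.30 ✓; ∠ZLE = 120.9° ✓; |LE| = 28.50 ✗.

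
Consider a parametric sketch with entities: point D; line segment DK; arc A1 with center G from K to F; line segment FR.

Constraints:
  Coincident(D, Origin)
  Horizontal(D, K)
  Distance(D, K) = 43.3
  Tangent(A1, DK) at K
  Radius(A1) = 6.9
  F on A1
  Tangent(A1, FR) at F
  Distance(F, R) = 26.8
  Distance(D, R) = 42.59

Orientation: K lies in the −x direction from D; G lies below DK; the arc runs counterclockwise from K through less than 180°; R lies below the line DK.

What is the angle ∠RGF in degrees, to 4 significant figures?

75.56°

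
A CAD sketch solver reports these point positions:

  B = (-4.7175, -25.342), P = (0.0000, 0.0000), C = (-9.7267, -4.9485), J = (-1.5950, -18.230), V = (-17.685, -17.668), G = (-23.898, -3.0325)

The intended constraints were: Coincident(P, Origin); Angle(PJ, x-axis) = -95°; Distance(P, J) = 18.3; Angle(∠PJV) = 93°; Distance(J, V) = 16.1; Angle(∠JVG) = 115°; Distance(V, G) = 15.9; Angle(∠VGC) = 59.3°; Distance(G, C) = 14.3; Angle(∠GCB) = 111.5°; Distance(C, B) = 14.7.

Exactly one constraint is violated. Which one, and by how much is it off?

Distance(C, B) = 14.7 — off by 6.30.

P = (0.00, 0.00) ✓; PJ at -95.00° ✓; |PJ| = 18.30 ✓; ∠PJV = 93.00° ✓; |JV| = 16.10 ✓; ∠JVG = 115.0° ✓; |VG| = 15.90 ✓; ∠VGC = 59.30° ✓; |GC| = 14.30 ✓; ∠GCB = 111.5° ✓; |CB| = 21.00 ✗.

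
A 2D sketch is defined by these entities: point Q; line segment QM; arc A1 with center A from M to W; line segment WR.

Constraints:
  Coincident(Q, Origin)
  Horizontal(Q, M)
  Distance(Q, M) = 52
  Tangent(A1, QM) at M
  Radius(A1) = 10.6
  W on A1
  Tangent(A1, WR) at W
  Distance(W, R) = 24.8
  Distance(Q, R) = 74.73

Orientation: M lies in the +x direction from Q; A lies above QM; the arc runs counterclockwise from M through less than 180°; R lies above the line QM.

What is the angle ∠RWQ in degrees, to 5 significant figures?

108.67°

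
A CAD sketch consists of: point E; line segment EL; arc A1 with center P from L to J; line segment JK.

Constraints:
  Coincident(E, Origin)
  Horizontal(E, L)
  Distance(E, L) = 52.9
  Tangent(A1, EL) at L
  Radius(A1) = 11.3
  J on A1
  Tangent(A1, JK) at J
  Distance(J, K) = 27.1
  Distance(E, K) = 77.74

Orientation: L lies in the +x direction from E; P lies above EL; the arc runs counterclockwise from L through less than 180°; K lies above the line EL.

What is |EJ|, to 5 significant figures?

64.672

Checks: |PJ| = 11.30 ✓; ∠(PJ, JK) = 90.00° ✓; |JK| = 27.10 ✓; |EK| = 77.74 ✓.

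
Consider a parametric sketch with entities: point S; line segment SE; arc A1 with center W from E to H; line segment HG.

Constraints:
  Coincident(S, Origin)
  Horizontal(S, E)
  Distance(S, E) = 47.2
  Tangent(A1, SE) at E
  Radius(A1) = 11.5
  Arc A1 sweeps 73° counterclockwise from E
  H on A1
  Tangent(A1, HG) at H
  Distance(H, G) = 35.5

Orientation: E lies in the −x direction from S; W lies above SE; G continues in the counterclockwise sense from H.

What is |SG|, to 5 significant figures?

49.377

On A1, E sits at bearing -90° from W; a 73° counterclockwise sweep puts H at bearing -17°, so H = W + 11.5·(cos -17°, sin -17°) = (-36.202, 8.1377). The tangent condition forces WH to be normal to HG, so HG runs along (−sin -17°, cos -17°); with |HG| = 35.5, G = (-25.823, 42.087). Then |SG| = |G − S| = 49.377.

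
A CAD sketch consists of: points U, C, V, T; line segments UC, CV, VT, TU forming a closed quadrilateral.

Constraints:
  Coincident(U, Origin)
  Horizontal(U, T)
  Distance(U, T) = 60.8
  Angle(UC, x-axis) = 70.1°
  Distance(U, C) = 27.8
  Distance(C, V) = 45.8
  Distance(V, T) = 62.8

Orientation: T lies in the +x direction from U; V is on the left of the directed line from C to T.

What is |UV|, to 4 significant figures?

72.18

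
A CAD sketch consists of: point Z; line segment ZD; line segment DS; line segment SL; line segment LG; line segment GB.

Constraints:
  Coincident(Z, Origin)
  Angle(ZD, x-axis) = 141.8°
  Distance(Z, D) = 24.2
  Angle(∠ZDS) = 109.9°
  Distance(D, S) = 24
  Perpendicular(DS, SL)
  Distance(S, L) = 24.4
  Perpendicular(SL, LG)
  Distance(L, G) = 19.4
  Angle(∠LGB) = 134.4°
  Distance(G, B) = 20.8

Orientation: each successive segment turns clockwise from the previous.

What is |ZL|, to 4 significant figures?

32.28

Z is at the origin; ZD runs at 141.8° with length 24.2, so D = (-19.02, 14.97). ∠ZDS = 109.9° gives DS at 71.70° from the x-axis; with |DS| = 24.0, S = (-11.48, 37.75). The perpendicularity gives SL at right angles to DS, so SL runs at -18.30°; with |SL| = 24.4, L = (11.68, 30.09). Then |ZL| = |L − Z| = 32.28.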